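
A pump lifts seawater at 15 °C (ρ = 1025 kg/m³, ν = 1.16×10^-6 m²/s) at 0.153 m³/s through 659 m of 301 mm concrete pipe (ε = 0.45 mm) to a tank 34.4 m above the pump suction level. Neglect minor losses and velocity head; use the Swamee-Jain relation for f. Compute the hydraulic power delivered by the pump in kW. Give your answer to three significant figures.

P_hyd ≈ 70.6 kW

V = 4Q/(πD²) = 2.150 m/s; Re = 5.58×10^5; ε/D = 0.00150; f = 0.02222
h_f = f(L/D)V²/2g = 11.47 m
Total head H = z + h_f = 34.4 + 11.47 = 45.87 m
P_hyd = ρgQH = 1025·9.81·0.153·45.87 = 70.56 kW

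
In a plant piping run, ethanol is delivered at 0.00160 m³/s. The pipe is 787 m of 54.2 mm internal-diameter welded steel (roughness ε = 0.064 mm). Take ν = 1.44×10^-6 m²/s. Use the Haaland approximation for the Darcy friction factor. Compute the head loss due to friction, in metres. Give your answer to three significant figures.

V = 4Q/(πD²) = 4·0.00160/(π·0.0542²) = 0.6935 m/s
Re = VD/ν = 0.6935·0.0542/1.44×10^-6 = 2.61×10^4 → turbulent
ε/D = 0.064/54.2 = 0.00118
Haaland: f = 0.02666
h_f = f(L/D)V²/(2g) = 0.02666·(787/0.0542)·0.6935²/(2·9.81) = 9.490 m

h_f ≈ 9.49 m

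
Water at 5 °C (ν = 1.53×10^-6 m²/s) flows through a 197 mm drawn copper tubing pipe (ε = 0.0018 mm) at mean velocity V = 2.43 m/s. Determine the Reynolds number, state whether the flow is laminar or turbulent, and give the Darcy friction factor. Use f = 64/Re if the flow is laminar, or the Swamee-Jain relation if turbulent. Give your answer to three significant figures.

Re = VD/ν = 2.430·0.197/1.53×10^-6 = 3.13×10^5
Re > 4000 → turbulent; ε/D = 9.14×10^-6
Swamee-Jain: f = 0.01437

Re ≈ 3.13×10^5; turbulent; f ≈ 0.0144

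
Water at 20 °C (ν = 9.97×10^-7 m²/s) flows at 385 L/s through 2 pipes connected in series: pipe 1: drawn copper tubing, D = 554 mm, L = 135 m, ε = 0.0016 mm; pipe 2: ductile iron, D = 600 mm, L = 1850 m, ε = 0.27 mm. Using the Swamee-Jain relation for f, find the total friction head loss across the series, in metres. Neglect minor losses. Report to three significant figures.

Pipe 1: V = 1.597 m/s, Re = 8.87×10^5, ε/D = 2.89×10^-6, f = 0.01191, h_1 = f(L/D)V²/2g = 0.3774 m
Pipe 2: V = 1.362 m/s, Re = 8.19×10^5, ε/D = 4.50×10^-4, f = 0.01707, h_2 = f(L/D)V²/2g = 4.974 m
Series → Q common, losses add: H = Σh = 5.351 m

H ≈ 5.35 m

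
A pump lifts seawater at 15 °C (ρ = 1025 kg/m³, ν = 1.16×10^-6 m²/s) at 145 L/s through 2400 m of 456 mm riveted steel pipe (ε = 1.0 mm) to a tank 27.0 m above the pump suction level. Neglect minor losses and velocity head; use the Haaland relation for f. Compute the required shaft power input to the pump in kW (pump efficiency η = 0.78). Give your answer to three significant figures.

V = 4Q/(πD²) = 0.8879 m/s; Re = 3.49×10^5; ε/D = 0.00219; f = 0.02448
h_f = f(L/D)V²/2g = 5.177 m
Total head H = z + h_f = 27.0 + 5.177 = 32.18 m
P_hyd = ρgQH = 1025·9.81·0.145·32.18 = 46.92 kW
P_shaft = P_hyd/η = 46.92/0.78 = 60.15 kW

P_shaft ≈ 60.1 kW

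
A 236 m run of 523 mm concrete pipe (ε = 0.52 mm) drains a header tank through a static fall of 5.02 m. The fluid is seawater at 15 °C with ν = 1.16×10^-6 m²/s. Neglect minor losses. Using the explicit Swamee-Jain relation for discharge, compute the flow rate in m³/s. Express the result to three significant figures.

Swamee-Jain (Type II): Q = -0.965·√(gD⁵h_f/L)·ln[ε/(3.7D) + √(3.17ν²L/(gD³h_f))]
√(gD⁵h_f/L) = √(9.81·0.523⁵·5.02/236) = 0.09036
ε/(3.7D) = 2.69×10^-4; √(3.17ν²L/(gD³h_f)) = 1.20×10^-5
Q = -0.965·0.09036·ln(2.807×10^-4) = 0.7131 m³/s
Check: V = 3.32 m/s, Re = 1.50×10^6, f = 0.01989, h_f = 5.04 m ≈ 5.02 m ✓

Q ≈ 0.713 m³/s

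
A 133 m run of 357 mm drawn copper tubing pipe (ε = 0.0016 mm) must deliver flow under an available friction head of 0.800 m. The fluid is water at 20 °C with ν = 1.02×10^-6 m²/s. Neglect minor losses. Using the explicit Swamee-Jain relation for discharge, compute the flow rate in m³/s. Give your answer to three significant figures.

Q ≈ 0.183 m³/s

Swamee-Jain (Type II): Q = -0.965·√(gD⁵h_f/L)·ln[ε/(3.7D) + √(3.17ν²L/(gD³h_f))]
√(gD⁵h_f/L) = √(9.81·0.357⁵·0.800/133) = 0.01850
ε/(3.7D) = 1.21×10^-6; √(3.17ν²L/(gD³h_f)) = 3.50×10^-5
Q = -0.965·0.01850·ln(3.626×10^-5) = 0.1825 m³/s
Check: V = 1.82 m/s, Re = 6.38×10^5, f = 0.01262, h_f = 0.797 m ≈ 0.800 m ✓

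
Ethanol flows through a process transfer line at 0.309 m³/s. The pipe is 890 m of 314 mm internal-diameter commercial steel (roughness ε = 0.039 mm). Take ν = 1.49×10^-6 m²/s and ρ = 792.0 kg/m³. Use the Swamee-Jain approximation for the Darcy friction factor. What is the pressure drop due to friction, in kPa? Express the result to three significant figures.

V = 4Q/(πD²) = 4·0.309/(π·0.314²) = 3.990 m/s
Re = VD/ν = 3.990·0.314/1.49×10^-6 = 8.41×10^5 → turbulent
ε/D = 0.039/314 = 1.24×10^-4
Swamee-Jain: f = 0.01404
h_f = f(L/D)V²/(2g) = 0.01404·(890/0.314)·3.990²/(2·9.81) = 32.29 m
Δp = ρg·h_f = 792.0·9.81·32.29 = 250.9 kPa

Δp ≈ 251 kPa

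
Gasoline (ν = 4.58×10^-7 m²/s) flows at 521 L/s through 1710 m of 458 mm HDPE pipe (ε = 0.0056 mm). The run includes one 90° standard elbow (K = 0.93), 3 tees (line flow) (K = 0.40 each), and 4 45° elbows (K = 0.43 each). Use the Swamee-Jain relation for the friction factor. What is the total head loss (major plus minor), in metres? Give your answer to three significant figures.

H_L ≈ 21.4 m

V = 4Q/(πD²) = 3.162 m/s; V²/2g = 0.5097 m
Re = 3.16×10^6, ε/D = 1.22×10^-5 → f = 0.01023 (Swamee-Jain)
Major: h_f = f(L/D)·V²/2g = 0.01023·3734·0.5097 = 19.48 m
Minor: ΣK = 3.85; h_m = ΣK·V²/2g = 1.962 m
Total H_L = 19.48 + 1.962 = 21.44 m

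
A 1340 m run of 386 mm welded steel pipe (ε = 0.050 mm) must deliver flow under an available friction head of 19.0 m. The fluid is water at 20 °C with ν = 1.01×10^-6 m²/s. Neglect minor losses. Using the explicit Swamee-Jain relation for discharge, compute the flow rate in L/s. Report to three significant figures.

Q ≈ 327 L/s

Swamee-Jain (Type II): Q = -0.965·√(gD⁵h_f/L)·ln[ε/(3.7D) + √(3.17ν²L/(gD³h_f))]
√(gD⁵h_f/L) = √(9.81·0.386⁵·19.0/1340) = 0.03452
ε/(3.7D) = 3.50×10^-5; √(3.17ν²L/(gD³h_f)) = 2.01×10^-5
Q = -0.965·0.03452·ln(5.511×10^-5) = 0.3267 m³/s
Check: V = 2.79 m/s, Re = 1.07×10^6, f = 0.01386, h_f = 19.1 m ≈ 19.0 m ✓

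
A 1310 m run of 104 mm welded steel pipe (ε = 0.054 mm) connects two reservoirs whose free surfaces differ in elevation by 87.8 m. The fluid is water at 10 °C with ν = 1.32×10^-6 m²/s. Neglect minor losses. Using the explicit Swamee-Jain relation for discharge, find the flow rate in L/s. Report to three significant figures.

Swamee-Jain (Type II): Q = -0.965·√(gD⁵h_f/L)·ln[ε/(3.7D) + √(3.17ν²L/(gD³h_f))]
√(gD⁵h_f/L) = √(9.81·0.104⁵·87.8/1310) = 0.002828
ε/(3.7D) = 1.40×10^-4; √(3.17ν²L/(gD³h_f)) = 8.64×10^-5
Q = -0.965·0.002828·ln(2.268×10^-4) = 0.02290 m³/s
Check: V = 2.70 m/s, Re = 2.12×10^5, f = 0.01893, h_f = 88.4 m ≈ 87.8 m ✓

Q ≈ 22.9 L/s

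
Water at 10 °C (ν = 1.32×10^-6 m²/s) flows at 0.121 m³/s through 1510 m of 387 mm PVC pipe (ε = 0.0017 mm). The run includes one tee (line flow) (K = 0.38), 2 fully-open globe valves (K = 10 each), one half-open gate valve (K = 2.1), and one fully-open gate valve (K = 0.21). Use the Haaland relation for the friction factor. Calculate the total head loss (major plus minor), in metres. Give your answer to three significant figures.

H_L ≈ 4.25 m

V = 4Q/(πD²) = 1.029 m/s; V²/2g = 0.05393 m
Re = 3.02×10^5, ε/D = 4.39×10^-6 → f = 0.01436 (Haaland)
Major: h_f = f(L/D)·V²/2g = 0.01436·3902·0.05393 = 3.022 m
Minor: ΣK = 22.7; h_m = ΣK·V²/2g = 1.224 m
Total H_L = 3.022 + 1.224 = 4.246 m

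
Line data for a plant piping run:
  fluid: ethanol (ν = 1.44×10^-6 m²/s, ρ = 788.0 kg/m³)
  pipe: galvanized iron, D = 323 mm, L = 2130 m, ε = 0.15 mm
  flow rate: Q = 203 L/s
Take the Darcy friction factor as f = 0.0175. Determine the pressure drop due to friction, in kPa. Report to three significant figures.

Δp ≈ 279 kPa

V = 4Q/(πD²) = 4·0.203/(π·0.323²) = 2.477 m/s
h_f = f(L/D)V²/(2g) = 0.01750·(2130/0.323)·2.477²/(2·9.81) = 36.10 m
Δp = ρg·h_f = 788.0·9.81·36.10 = 279.1 kPa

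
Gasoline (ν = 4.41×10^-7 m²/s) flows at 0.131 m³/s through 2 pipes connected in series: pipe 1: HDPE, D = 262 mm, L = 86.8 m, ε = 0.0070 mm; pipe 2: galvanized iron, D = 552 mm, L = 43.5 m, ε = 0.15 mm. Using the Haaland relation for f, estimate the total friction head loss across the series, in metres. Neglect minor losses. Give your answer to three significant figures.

H ≈ 1.17 m

Pipe 1: V = 2.430 m/s, Re = 1.44×10^6, ε/D = 2.67×10^-5, f = 0.01154, h_1 = f(L/D)V²/2g = 1.151 m
Pipe 2: V = 0.5474 m/s, Re = 6.85×10^5, ε/D = 2.72×10^-4, f = 0.01562, h_2 = f(L/D)V²/2g = 0.01880 m
Series → Q common, losses add: H = Σh = 1.169 m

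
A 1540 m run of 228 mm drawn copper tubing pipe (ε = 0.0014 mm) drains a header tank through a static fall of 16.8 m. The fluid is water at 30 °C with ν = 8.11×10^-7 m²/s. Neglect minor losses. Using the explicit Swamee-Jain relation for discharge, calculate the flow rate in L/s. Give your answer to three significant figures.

Swamee-Jain (Type II): Q = -0.965·√(gD⁵h_f/L)·ln[ε/(3.7D) + √(3.17ν²L/(gD³h_f))]
√(gD⁵h_f/L) = √(9.81·0.228⁵·16.8/1540) = 0.008120
ε/(3.7D) = 1.66×10^-6; √(3.17ν²L/(gD³h_f)) = 4.05×10^-5
Q = -0.965·0.008120·ln(4.220×10^-5) = 0.07893 m³/s
Check: V = 1.93 m/s, Re = 5.44×10^5, f = 0.01300, h_f = 16.7 m ≈ 16.8 m ✓

Q ≈ 78.9 L/s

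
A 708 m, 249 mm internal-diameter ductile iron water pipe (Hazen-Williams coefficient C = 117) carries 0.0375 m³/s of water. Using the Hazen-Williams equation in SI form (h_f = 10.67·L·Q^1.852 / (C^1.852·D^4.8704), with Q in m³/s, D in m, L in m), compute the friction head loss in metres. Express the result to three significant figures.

h_f ≈ 2.23 m

h_f = 10.67·708·0.0375^1.852 / (117^1.852·0.249^4.8704) = 2.227 m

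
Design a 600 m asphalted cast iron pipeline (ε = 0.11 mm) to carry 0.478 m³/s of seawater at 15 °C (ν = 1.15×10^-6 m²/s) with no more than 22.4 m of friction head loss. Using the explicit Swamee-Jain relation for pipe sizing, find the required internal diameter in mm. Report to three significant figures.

Swamee-Jain (Type III): D = 0.66·[ε^1.25·(LQ²/(gh_f))^4.75 + ν·Q^9.4·(L/(gh_f))^5.2]^0.04
LQ²/(gh_f) = 0.6239; L/(gh_f) = 2.730
Term 1 = ε^1.25·(…)^4.75 = 1.20×10^-6; Term 2 = ν·Q^9.4·(…)^5.2 = 2.07×10^-7
D = 0.66·(1.20×10^-6 + 2.07×10^-7)^0.04 = 0.3850 m = 385 mm
Check: V = 4.11 m/s, Re = 1.37×10^6, f = 0.01543, h_f = 20.7 m ≈ 22.4 m ✓

D ≈ 385 mm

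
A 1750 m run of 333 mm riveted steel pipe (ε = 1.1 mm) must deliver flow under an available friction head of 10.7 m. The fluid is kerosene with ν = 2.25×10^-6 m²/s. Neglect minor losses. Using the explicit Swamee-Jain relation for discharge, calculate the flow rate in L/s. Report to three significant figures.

Q ≈ 105 L/s

Swamee-Jain (Type II): Q = -0.965·√(gD⁵h_f/L)·ln[ε/(3.7D) + √(3.17ν²L/(gD³h_f))]
√(gD⁵h_f/L) = √(9.81·0.333⁵·10.7/1750) = 0.01567
ε/(3.7D) = 8.93×10^-4; √(3.17ν²L/(gD³h_f)) = 8.51×10^-5
Q = -0.965·0.01567·ln(9.779×10^-4) = 0.1048 m³/s
Check: V = 1.20 m/s, Re = 1.78×10^5, f = 0.02778, h_f = 10.8 m ≈ 10.7 m ✓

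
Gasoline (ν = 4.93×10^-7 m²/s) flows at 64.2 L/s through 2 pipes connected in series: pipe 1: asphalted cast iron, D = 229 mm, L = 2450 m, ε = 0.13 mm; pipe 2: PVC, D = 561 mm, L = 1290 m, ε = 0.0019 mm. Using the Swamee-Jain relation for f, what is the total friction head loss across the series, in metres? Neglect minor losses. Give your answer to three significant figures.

H ≈ 23.9 m

Pipe 1: V = 1.559 m/s, Re = 7.24×10^5, ε/D = 5.68×10^-4, f = 0.01792, h_1 = f(L/D)V²/2g = 23.74 m
Pipe 2: V = 0.2597 m/s, Re = 2.96×10^5, ε/D = 3.39×10^-6, f = 0.01445, h_2 = f(L/D)V²/2g = 0.1143 m
Series → Q common, losses add: H = Σh = 23.85 m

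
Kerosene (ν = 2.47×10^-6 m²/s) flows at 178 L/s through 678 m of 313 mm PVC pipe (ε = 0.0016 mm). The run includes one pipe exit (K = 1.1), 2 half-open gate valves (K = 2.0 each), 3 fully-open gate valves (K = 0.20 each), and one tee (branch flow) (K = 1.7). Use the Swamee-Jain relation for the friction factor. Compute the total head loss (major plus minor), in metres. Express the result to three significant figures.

V = 4Q/(πD²) = 2.313 m/s; V²/2g = 0.2728 m
Re = 2.93×10^5, ε/D = 5.11×10^-6 → f = 0.01450 (Swamee-Jain)
Major: h_f = f(L/D)·V²/2g = 0.01450·2166·0.2728 = 8.565 m
Minor: ΣK = 7.40; h_m = ΣK·V²/2g = 2.018 m
Total H_L = 8.565 + 2.018 = 10.58 m

H_L ≈ 10.6 m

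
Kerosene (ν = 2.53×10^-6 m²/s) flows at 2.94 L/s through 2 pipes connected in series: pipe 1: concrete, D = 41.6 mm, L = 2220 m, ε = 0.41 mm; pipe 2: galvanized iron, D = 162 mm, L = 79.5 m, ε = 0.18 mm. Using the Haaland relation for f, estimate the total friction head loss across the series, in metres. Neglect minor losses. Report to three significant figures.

H ≈ 501 m

Pipe 1: V = 2.163 m/s, Re = 3.56×10^4, ε/D = 0.00986, f = 0.03934, h_1 = f(L/D)V²/2g = 500.7 m
Pipe 2: V = 0.1426 m/s, Re = 9130, ε/D = 0.00111, f = 0.03304, h_2 = f(L/D)V²/2g = 0.01681 m
Series → Q common, losses add: H = Σh = 500.7 m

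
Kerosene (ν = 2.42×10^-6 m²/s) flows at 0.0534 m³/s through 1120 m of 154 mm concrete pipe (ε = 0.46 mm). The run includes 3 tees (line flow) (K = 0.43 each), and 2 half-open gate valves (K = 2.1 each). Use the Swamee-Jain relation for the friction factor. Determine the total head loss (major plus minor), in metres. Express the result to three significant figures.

V = 4Q/(πD²) = 2.867 m/s; V²/2g = 0.4189 m
Re = 1.82×10^5, ε/D = 0.00299 → f = 0.02706 (Swamee-Jain)
Major: h_f = f(L/D)·V²/2g = 0.02706·7273·0.4189 = 82.44 m
Minor: ΣK = 5.49; h_m = ΣK·V²/2g = 2.300 m
Total H_L = 82.44 + 2.300 = 84.74 m

H_L ≈ 84.7 m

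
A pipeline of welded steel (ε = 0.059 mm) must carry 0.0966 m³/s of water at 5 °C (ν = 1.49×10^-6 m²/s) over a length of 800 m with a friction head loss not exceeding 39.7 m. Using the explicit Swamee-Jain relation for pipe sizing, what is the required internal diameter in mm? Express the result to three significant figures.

Swamee-Jain (Type III): D = 0.66·[ε^1.25·(LQ²/(gh_f))^4.75 + ν·Q^9.4·(L/(gh_f))^5.2]^0.04
LQ²/(gh_f) = 0.01917; L/(gh_f) = 2.054
Term 1 = ε^1.25·(…)^4.75 = 3.60×10^-14; Term 2 = ν·Q^9.4·(…)^5.2 = 1.81×10^-14
D = 0.66·(3.60×10^-14 + 1.81×10^-14)^0.04 = 0.1945 m = 194 mm
Check: V = 3.25 m/s, Re = 4.24×10^5, f = 0.01659, h_f = 36.8 m ≈ 39.7 m ✓

D ≈ 194 mm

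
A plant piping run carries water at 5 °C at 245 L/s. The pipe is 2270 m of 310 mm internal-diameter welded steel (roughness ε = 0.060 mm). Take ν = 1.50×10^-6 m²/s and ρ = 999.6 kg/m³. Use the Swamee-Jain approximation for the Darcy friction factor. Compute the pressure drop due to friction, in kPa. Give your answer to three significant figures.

Δp ≈ 582 kPa

V = 4Q/(πD²) = 4·0.245/(π·0.310²) = 3.246 m/s
Re = VD/ν = 3.246·0.310/1.50×10^-6 = 6.71×10^5 → turbulent
ε/D = 0.060/310 = 1.94×10^-4
Swamee-Jain: f = 0.01509
h_f = f(L/D)V²/(2g) = 0.01509·(2270/0.310)·3.246²/(2·9.81) = 59.34 m
Δp = ρg·h_f = 999.6·9.81·59.34 = 581.9 kPa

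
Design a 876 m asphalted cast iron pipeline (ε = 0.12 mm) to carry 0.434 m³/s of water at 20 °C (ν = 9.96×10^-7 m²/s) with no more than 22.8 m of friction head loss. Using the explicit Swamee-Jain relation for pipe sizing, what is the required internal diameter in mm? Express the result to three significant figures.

Swamee-Jain (Type III): D = 0.66·[ε^1.25·(LQ²/(gh_f))^4.75 + ν·Q^9.4·(L/(gh_f))^5.2]^0.04
LQ²/(gh_f) = 0.7377; L/(gh_f) = 3.917
Term 1 = ε^1.25·(…)^4.75 = 2.96×10^-6; Term 2 = ν·Q^9.4·(…)^5.2 = 4.72×10^-7
D = 0.66·(2.96×10^-6 + 4.72×10^-7)^0.04 = 0.3990 m = 399 mm
Check: V = 3.47 m/s, Re = 1.39×10^6, f = 0.01557, h_f = 21.0 m ≈ 22.8 m ✓

D ≈ 399 mm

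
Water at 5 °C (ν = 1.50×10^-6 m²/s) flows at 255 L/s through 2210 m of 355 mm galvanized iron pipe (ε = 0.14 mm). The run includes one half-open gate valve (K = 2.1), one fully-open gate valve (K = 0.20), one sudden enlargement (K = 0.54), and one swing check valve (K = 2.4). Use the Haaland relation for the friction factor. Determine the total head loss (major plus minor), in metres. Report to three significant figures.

V = 4Q/(πD²) = 2.576 m/s; V²/2g = 0.3383 m
Re = 6.10×10^5, ε/D = 3.94×10^-4 → f = 0.01670 (Haaland)
Major: h_f = f(L/D)·V²/2g = 0.01670·6225·0.3383 = 35.18 m
Minor: ΣK = 5.24; h_m = ΣK·V²/2g = 1.773 m
Total H_L = 35.18 + 1.773 = 36.95 m

H_L ≈ 37.0 m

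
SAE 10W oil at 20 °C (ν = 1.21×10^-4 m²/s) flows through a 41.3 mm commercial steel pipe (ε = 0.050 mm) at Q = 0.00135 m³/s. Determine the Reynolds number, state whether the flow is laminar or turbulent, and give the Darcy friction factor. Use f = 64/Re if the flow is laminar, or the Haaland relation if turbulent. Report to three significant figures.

V = 4Q/(πD²) = 1.008 m/s
Re = VD/ν = 1.008·0.0413/1.21×10^-4 = 344
Re < 2300 → laminar → f = 64/Re = 0.1861

Re ≈ 344; laminar; f = 64/Re ≈ 0.186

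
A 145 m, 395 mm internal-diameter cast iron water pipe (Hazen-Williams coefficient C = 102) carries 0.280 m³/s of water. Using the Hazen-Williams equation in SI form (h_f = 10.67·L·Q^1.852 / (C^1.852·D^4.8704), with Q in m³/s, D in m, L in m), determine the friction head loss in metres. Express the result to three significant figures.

h_f = 10.67·145·0.280^1.852 / (102^1.852·0.395^4.8704) = 2.573 m

h_f ≈ 2.57 m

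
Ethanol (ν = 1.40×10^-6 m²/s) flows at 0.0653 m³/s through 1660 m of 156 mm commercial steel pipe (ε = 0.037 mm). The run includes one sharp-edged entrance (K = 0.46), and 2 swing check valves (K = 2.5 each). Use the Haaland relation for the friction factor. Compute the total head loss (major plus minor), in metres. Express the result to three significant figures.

H_L ≈ 104 m

V = 4Q/(πD²) = 3.416 m/s; V²/2g = 0.5949 m
Re = 3.81×10^5, ε/D = 2.37×10^-4 → f = 0.01598 (Haaland)
Major: h_f = f(L/D)·V²/2g = 0.01598·10641·0.5949 = 101.2 m
Minor: ΣK = 5.46; h_m = ΣK·V²/2g = 3.248 m
Total H_L = 101.2 + 3.248 = 104.4 m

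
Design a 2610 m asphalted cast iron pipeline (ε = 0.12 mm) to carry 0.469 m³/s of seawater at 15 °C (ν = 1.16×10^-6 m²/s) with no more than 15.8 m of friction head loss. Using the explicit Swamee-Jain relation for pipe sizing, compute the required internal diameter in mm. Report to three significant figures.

D ≈ 546 mm

Swamee-Jain (Type III): D = 0.66·[ε^1.25·(LQ²/(gh_f))^4.75 + ν·Q^9.4·(L/(gh_f))^5.2]^0.04
LQ²/(gh_f) = 3.704; L/(gh_f) = 16.84
Term 1 = ε^1.25·(…)^4.75 = 0.00631; Term 2 = ν·Q^9.4·(…)^5.2 = 0.00224
D = 0.66·(0.00631 + 0.00224)^0.04 = 0.5455 m = 546 mm
Check: V = 2.01 m/s, Re = 9.44×10^5, f = 0.01503, h_f = 14.8 m ≈ 15.8 m ✓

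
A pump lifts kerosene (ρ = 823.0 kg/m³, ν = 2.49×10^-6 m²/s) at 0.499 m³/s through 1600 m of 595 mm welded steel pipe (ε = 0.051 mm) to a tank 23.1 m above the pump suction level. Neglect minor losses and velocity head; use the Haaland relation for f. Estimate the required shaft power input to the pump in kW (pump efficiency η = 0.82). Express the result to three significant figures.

P_shaft ≈ 145 kW

V = 4Q/(πD²) = 1.795 m/s; Re = 4.29×10^5; ε/D = 8.57×10^-5; f = 0.01438
h_f = f(L/D)V²/2g = 6.346 m
Total head H = z + h_f = 23.1 + 6.346 = 29.45 m
P_hyd = ρgQH = 823.0·9.81·0.499·29.45 = 118.6 kW
P_shaft = P_hyd/η = 118.6/0.82 = 144.7 kW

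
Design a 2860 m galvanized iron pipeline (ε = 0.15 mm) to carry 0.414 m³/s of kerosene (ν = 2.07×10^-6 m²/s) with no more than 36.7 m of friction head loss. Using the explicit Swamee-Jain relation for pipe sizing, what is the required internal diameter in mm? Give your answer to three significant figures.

Swamee-Jain (Type III): D = 0.66·[ε^1.25·(LQ²/(gh_f))^4.75 + ν·Q^9.4·(L/(gh_f))^5.2]^0.04
LQ²/(gh_f) = 1.362; L/(gh_f) = 7.944
Term 1 = ε^1.25·(…)^4.75 = 7.19×10^-5; Term 2 = ν·Q^9.4·(…)^5.2 = 2.49×10^-5
D = 0.66·(7.19×10^-5 + 2.49×10^-5)^0.04 = 0.4560 m = 456 mm
Check: V = 2.53 m/s, Re = 5.58×10^5, f = 0.01648, h_f = 33.9 m ≈ 36.7 m ✓

D ≈ 456 mm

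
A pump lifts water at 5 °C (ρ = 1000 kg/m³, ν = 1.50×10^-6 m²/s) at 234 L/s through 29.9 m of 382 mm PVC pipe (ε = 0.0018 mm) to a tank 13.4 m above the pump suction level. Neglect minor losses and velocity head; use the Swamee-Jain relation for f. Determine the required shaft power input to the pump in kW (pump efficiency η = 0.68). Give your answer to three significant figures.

V = 4Q/(πD²) = 2.042 m/s; Re = 5.20×10^5; ε/D = 4.71×10^-6; f = 0.01308
h_f = f(L/D)V²/2g = 0.2175 m
Total head H = z + h_f = 13.4 + 0.2175 = 13.62 m
P_hyd = ρgQH = 1000·9.81·0.234·13.62 = 31.26 kW
P_shaft = P_hyd/η = 31.26/0.68 = 45.97 kW

P_shaft ≈ 46.0 kW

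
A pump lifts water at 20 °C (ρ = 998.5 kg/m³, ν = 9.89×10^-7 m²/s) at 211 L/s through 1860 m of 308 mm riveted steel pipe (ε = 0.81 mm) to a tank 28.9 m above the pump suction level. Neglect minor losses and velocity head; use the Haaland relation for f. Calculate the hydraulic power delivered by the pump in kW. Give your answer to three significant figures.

P_hyd ≈ 189 kW

V = 4Q/(πD²) = 2.832 m/s; Re = 8.82×10^5; ε/D = 0.00263; f = 0.02543
h_f = f(L/D)V²/2g = 62.77 m
Total head H = z + h_f = 28.9 + 62.77 = 91.67 m
P_hyd = ρgQH = 998.5·9.81·0.211·91.67 = 189.5 kW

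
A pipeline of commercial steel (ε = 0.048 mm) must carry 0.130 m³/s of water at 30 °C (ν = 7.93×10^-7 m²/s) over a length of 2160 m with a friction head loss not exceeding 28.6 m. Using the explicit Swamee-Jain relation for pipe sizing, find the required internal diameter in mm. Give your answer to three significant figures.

Swamee-Jain (Type III): D = 0.66·[ε^1.25·(LQ²/(gh_f))^4.75 + ν·Q^9.4·(L/(gh_f))^5.2]^0.04
LQ²/(gh_f) = 0.1301; L/(gh_f) = 7.699
Term 1 = ε^1.25·(…)^4.75 = 2.48×10^-10; Term 2 = ν·Q^9.4·(…)^5.2 = 1.51×10^-10
D = 0.66·(2.48×10^-10 + 1.51×10^-10)^0.04 = 0.2777 m = 278 mm
Check: V = 2.15 m/s, Re = 7.52×10^5, f = 0.01474, h_f = 26.9 m ≈ 28.6 m ✓

D ≈ 278 mm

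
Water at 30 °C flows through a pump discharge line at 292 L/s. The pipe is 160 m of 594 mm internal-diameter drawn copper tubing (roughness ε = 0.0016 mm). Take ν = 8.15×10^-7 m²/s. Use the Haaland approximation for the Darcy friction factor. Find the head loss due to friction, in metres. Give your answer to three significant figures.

V = 4Q/(πD²) = 4·0.292/(π·0.594²) = 1.054 m/s
Re = VD/ν = 1.054·0.594/8.15×10^-7 = 7.68×10^5 → turbulent
ε/D = 0.0016/594 = 2.69×10^-6
Haaland: f = 0.01215
h_f = f(L/D)V²/(2g) = 0.01215·(160/0.594)·1.054²/(2·9.81) = 0.1853 m

h_f ≈ 0.185 m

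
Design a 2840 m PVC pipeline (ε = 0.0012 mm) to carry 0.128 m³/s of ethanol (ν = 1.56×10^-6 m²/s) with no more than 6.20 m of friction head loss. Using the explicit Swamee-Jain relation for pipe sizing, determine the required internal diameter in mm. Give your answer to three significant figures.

D ≈ 397 mm

Swamee-Jain (Type III): D = 0.66·[ε^1.25·(LQ²/(gh_f))^4.75 + ν·Q^9.4·(L/(gh_f))^5.2]^0.04
LQ²/(gh_f) = 0.7650; L/(gh_f) = 46.69
Term 1 = ε^1.25·(…)^4.75 = 1.11×10^-8; Term 2 = ν·Q^9.4·(…)^5.2 = 3.03×10^-6
D = 0.66·(1.11×10^-8 + 3.03×10^-6)^0.04 = 0.3971 m = 397 mm
Check: V = 1.03 m/s, Re = 2.63×10^5, f = 0.01477, h_f = 5.75 m ≈ 6.20 m ✓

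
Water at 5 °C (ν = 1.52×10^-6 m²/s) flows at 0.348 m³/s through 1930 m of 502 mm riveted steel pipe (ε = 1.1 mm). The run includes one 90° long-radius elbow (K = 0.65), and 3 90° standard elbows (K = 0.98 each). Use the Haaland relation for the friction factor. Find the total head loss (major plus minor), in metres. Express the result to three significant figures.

H_L ≈ 15.3 m

V = 4Q/(πD²) = 1.758 m/s; V²/2g = 0.1576 m
Re = 5.81×10^5, ε/D = 0.00219 → f = 0.02431 (Haaland)
Major: h_f = f(L/D)·V²/2g = 0.02431·3845·0.1576 = 14.73 m
Minor: ΣK = 3.59; h_m = ΣK·V²/2g = 0.5657 m
Total H_L = 14.73 + 0.5657 = 15.29 m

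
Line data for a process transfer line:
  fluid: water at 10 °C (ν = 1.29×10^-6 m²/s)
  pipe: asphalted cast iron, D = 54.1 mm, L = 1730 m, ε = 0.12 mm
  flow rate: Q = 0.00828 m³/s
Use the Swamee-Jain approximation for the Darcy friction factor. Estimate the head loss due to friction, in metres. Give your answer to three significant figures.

V = 4Q/(πD²) = 4·0.00828/(π·0.0541²) = 3.602 m/s
Re = VD/ν = 3.602·0.0541/1.29×10^-6 = 1.51×10^5 → turbulent
ε/D = 0.12/54.1 = 0.00222
Swamee-Jain: f = 0.02536
h_f = f(L/D)V²/(2g) = 0.02536·(1730/0.0541)·3.602²/(2·9.81) = 536.3 m

h_f ≈ 536 m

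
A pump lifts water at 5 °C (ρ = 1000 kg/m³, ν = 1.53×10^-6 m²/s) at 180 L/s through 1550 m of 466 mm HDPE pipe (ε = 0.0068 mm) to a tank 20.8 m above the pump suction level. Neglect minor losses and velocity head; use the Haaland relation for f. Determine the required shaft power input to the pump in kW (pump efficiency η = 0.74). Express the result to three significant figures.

V = 4Q/(πD²) = 1.055 m/s; Re = 3.21×10^5; ε/D = 1.46×10^-5; f = 0.01428
h_f = f(L/D)V²/2g = 2.697 m
Total head H = z + h_f = 20.8 + 2.697 = 23.50 m
P_hyd = ρgQH = 1000·9.81·0.180·23.50 = 41.49 kW
P_shaft = P_hyd/η = 41.49/0.74 = 56.07 kW

P_shaft ≈ 56.1 kW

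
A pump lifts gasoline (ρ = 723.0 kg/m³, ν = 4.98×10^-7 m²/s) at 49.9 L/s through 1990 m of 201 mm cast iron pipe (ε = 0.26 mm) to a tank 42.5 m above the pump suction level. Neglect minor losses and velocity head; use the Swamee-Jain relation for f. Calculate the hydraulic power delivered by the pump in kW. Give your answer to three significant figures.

V = 4Q/(πD²) = 1.573 m/s; Re = 6.35×10^5; ε/D = 0.00129; f = 0.02143
h_f = f(L/D)V²/2g = 26.74 m
Total head H = z + h_f = 42.5 + 26.74 = 69.24 m
P_hyd = ρgQH = 723.0·9.81·0.0499·69.24 = 24.51 kW

P_hyd ≈ 24.5 kW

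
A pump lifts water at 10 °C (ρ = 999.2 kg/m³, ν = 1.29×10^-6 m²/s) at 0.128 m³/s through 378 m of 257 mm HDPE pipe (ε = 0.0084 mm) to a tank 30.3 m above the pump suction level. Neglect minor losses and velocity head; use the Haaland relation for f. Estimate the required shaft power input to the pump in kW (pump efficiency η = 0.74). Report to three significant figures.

P_shaft ≈ 61.8 kW

V = 4Q/(πD²) = 2.467 m/s; Re = 4.92×10^5; ε/D = 3.27×10^-5; f = 0.01349
h_f = f(L/D)V²/2g = 6.158 m
Total head H = z + h_f = 30.3 + 6.158 = 36.46 m
P_hyd = ρgQH = 999.2·9.81·0.128·36.46 = 45.74 kW
P_shaft = P_hyd/η = 45.74/0.74 = 61.82 kW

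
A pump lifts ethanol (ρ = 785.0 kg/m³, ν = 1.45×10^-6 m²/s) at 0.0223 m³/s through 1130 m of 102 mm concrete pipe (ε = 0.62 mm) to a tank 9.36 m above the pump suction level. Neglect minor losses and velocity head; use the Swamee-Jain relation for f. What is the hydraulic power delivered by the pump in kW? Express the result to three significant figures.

V = 4Q/(πD²) = 2.729 m/s; Re = 1.92×10^5; ε/D = 0.00608; f = 0.03285
h_f = f(L/D)V²/2g = 138.2 m
Total head H = z + h_f = 9.36 + 138.2 = 147.5 m
P_hyd = ρgQH = 785.0·9.81·0.0223·147.5 = 25.33 kW

P_hyd ≈ 25.3 kW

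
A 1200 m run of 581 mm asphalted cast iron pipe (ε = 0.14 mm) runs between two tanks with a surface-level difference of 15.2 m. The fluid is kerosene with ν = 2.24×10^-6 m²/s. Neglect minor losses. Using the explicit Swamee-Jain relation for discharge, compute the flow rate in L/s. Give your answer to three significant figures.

Swamee-Jain (Type II): Q = -0.965·√(gD⁵h_f/L)·ln[ε/(3.7D) + √(3.17ν²L/(gD³h_f))]
√(gD⁵h_f/L) = √(9.81·0.581⁵·15.2/1200) = 0.09070
ε/(3.7D) = 6.51×10^-5; √(3.17ν²L/(gD³h_f)) = 2.55×10^-5
Q = -0.965·0.09070·ln(9.067×10^-5) = 0.8147 m³/s
Check: V = 3.07 m/s, Re = 7.97×10^5, f = 0.01539, h_f = 15.3 m ≈ 15.2 m ✓

Q ≈ 815 L/s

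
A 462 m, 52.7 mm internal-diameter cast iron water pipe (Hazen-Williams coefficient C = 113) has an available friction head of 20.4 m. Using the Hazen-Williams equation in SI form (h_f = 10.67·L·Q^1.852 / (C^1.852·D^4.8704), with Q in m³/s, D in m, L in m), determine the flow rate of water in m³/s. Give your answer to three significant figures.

Q ≈ 0.00254 m³/s

Rearranging: Q = [h_f·C^1.852·D^4.8704 / (10.67·L)]^(1/1.852)
Q = [20.4·113^1.852·0.0527^4.8704 / (10.67·462)]^0.540 = 0.002540 m³/s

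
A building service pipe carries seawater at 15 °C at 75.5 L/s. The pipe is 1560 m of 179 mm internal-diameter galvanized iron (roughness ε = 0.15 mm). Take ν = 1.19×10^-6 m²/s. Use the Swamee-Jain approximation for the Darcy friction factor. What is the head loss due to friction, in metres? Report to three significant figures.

V = 4Q/(πD²) = 4·0.0755/(π·0.179²) = 3.000 m/s
Re = VD/ν = 3.000·0.179/1.19×10^-6 = 4.51×10^5 → turbulent
ε/D = 0.15/179 = 8.38×10^-4
Swamee-Jain: f = 0.01969
h_f = f(L/D)V²/(2g) = 0.01969·(1560/0.179)·3.000²/(2·9.81) = 78.72 m

h_f ≈ 78.7 m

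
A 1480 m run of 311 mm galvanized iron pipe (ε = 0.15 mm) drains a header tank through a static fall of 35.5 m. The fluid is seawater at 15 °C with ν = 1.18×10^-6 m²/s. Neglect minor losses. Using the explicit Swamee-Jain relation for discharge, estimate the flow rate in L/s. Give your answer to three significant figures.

Swamee-Jain (Type II): Q = -0.965·√(gD⁵h_f/L)·ln[ε/(3.7D) + √(3.17ν²L/(gD³h_f))]
√(gD⁵h_f/L) = √(9.81·0.311⁵·35.5/1480) = 0.02616
ε/(3.7D) = 1.30×10^-4; √(3.17ν²L/(gD³h_f)) = 2.50×10^-5
Q = -0.965·0.02616·ln(1.553×10^-4) = 0.2214 m³/s
Check: V = 2.91 m/s, Re = 7.68×10^5, f = 0.01733, h_f = 35.7 m ≈ 35.5 m ✓

Q ≈ 221 L/s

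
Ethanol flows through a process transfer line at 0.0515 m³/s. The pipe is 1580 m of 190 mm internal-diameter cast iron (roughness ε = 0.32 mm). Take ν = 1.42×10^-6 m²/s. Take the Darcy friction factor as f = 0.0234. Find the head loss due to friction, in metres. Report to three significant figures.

V = 4Q/(πD²) = 4·0.0515/(π·0.190²) = 1.816 m/s
h_f = f(L/D)V²/(2g) = 0.02340·(1580/0.190)·1.816²/(2·9.81) = 32.72 m

h_f ≈ 32.7 m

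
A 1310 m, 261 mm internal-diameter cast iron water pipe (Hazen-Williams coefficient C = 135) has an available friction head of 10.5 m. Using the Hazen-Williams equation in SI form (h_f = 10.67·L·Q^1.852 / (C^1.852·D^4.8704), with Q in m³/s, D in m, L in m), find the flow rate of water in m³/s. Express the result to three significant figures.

Rearranging: Q = [h_f·C^1.852·D^4.8704 / (10.67·L)]^(1/1.852)
Q = [10.5·135^1.852·0.261^4.8704 / (10.67·1310)]^0.540 = 0.08114 m³/s

Q ≈ 0.0811 m³/s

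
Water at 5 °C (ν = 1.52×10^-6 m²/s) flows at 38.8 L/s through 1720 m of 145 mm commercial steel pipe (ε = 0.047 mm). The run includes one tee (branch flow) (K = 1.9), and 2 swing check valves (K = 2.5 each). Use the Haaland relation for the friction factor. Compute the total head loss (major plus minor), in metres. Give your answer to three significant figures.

V = 4Q/(πD²) = 2.350 m/s; V²/2g = 0.2814 m
Re = 2.24×10^5, ε/D = 3.24×10^-4 → f = 0.01744 (Haaland)
Major: h_f = f(L/D)·V²/2g = 0.01744·11862·0.2814 = 58.22 m
Minor: ΣK = 6.90; h_m = ΣK·V²/2g = 1.942 m
Total H_L = 58.22 + 1.942 = 60.16 m

H_L ≈ 60.2 m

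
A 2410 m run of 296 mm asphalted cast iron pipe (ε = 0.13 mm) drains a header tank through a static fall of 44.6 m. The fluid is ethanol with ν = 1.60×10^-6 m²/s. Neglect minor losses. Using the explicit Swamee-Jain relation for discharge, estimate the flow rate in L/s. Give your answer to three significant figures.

Swamee-Jain (Type II): Q = -0.965·√(gD⁵h_f/L)·ln[ε/(3.7D) + √(3.17ν²L/(gD³h_f))]
√(gD⁵h_f/L) = √(9.81·0.296⁵·44.6/2410) = 0.02031
ε/(3.7D) = 1.19×10^-4; √(3.17ν²L/(gD³h_f)) = 4.15×10^-5
Q = -0.965·0.02031·ln(1.602×10^-4) = 0.1713 m³/s
Check: V = 2.49 m/s, Re = 4.60×10^5, f = 0.01746, h_f = 44.9 m ≈ 44.6 m ✓

Q ≈ 171 L/s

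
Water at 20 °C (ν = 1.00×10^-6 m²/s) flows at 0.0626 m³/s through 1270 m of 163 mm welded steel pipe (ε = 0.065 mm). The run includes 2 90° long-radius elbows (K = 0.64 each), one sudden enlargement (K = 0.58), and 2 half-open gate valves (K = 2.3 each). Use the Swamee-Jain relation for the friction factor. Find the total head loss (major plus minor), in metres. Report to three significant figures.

H_L ≈ 64.2 m

V = 4Q/(πD²) = 3.000 m/s; V²/2g = 0.4587 m
Re = 4.89×10^5, ε/D = 3.99×10^-4 → f = 0.01713 (Swamee-Jain)
Major: h_f = f(L/D)·V²/2g = 0.01713·7791·0.4587 = 61.22 m
Minor: ΣK = 6.46; h_m = ΣK·V²/2g = 2.963 m
Total H_L = 61.22 + 2.963 = 64.18 m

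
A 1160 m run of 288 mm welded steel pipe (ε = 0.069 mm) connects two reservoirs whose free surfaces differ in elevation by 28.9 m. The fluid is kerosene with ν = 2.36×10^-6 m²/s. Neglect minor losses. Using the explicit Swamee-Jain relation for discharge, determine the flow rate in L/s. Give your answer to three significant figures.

Swamee-Jain (Type II): Q = -0.965·√(gD⁵h_f/L)·ln[ε/(3.7D) + √(3.17ν²L/(gD³h_f))]
√(gD⁵h_f/L) = √(9.81·0.288⁵·28.9/1160) = 0.02201
ε/(3.7D) = 6.48×10^-5; √(3.17ν²L/(gD³h_f)) = 5.50×10^-5
Q = -0.965·0.02201·ln(1.197×10^-4) = 0.1918 m³/s
Check: V = 2.94 m/s, Re = 3.59×10^5, f = 0.01633, h_f = 29.0 m ≈ 28.9 m ✓

Q ≈ 192 L/s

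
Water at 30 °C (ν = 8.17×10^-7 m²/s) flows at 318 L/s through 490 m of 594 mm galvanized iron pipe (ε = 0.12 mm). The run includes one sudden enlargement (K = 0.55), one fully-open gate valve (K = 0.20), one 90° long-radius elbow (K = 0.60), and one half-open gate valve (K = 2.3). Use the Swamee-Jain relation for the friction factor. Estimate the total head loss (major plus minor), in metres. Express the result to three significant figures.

H_L ≈ 1.07 m

V = 4Q/(πD²) = 1.148 m/s; V²/2g = 0.06712 m
Re = 8.34×10^5, ε/D = 2.02×10^-4 → f = 0.01495 (Swamee-Jain)
Major: h_f = f(L/D)·V²/2g = 0.01495·824.9·0.06712 = 0.8279 m
Minor: ΣK = 3.65; h_m = ΣK·V²/2g = 0.2450 m
Total H_L = 0.8279 + 0.2450 = 1.073 m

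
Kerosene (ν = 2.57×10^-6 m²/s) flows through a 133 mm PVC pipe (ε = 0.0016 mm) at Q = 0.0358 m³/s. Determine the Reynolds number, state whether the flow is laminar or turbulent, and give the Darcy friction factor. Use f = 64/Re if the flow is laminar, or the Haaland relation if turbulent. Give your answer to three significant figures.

V = 4Q/(πD²) = 2.577 m/s
Re = VD/ν = 2.577·0.133/2.57×10^-6 = 1.33×10^5
Re > 4000 → turbulent; ε/D = 1.20×10^-5
Haaland: f = 0.01685

Re ≈ 1.33×10^5; turbulent; f ≈ 0.0169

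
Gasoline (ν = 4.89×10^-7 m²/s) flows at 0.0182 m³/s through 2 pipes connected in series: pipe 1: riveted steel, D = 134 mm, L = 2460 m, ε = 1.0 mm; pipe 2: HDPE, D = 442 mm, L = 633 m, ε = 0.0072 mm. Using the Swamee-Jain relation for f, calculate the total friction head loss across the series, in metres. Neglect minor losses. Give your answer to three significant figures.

H ≈ 54.1 m

Pipe 1: V = 1.291 m/s, Re = 3.54×10^5, ε/D = 0.00746, f = 0.03473, h_1 = f(L/D)V²/2g = 54.12 m
Pipe 2: V = 0.1186 m/s, Re = 1.07×10^5, ε/D = 1.63×10^-5, f = 0.01771, h_2 = f(L/D)V²/2g = 0.01819 m
Series → Q common, losses add: H = Σh = 54.14 m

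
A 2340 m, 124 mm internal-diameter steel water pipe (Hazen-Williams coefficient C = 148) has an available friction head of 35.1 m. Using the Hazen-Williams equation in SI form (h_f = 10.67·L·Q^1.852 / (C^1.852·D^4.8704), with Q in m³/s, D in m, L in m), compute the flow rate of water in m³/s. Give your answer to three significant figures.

Rearranging: Q = [h_f·C^1.852·D^4.8704 / (10.67·L)]^(1/1.852)
Q = [35.1·148^1.852·0.124^4.8704 / (10.67·2340)]^0.540 = 0.01763 m³/s

Q ≈ 0.0176 m³/s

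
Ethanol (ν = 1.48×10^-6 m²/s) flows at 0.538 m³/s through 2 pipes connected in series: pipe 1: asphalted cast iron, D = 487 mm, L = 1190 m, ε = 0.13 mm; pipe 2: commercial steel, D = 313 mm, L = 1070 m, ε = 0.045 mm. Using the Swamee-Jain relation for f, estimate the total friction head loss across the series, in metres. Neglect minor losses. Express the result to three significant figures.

Pipe 1: V = 2.888 m/s, Re = 9.50×10^5, ε/D = 2.67×10^-4, f = 0.01549, h_1 = f(L/D)V²/2g = 16.09 m
Pipe 2: V = 6.992 m/s, Re = 1.48×10^6, ε/D = 1.44×10^-4, f = 0.01377, h_2 = f(L/D)V²/2g = 117.3 m
Series → Q common, losses add: H = Σh = 133.4 m

H ≈ 133 m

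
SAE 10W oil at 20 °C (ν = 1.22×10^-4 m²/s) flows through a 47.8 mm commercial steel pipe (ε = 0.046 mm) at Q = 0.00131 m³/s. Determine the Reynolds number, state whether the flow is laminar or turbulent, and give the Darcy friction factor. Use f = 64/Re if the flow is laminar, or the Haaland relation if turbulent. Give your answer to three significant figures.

V = 4Q/(πD²) = 0.7300 m/s
Re = VD/ν = 0.7300·0.0478/1.22×10^-4 = 286
Re < 2300 → laminar → f = 64/Re = 0.2238

Re ≈ 286; laminar; f = 64/Re ≈ 0.224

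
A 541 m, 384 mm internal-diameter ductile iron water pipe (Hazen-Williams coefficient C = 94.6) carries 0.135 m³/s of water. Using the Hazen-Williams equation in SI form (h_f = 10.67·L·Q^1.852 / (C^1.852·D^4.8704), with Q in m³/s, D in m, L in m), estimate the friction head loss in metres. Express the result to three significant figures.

h_f = 10.67·541·0.135^1.852 / (94.6^1.852·0.384^4.8704) = 3.280 m

h_f ≈ 3.28 m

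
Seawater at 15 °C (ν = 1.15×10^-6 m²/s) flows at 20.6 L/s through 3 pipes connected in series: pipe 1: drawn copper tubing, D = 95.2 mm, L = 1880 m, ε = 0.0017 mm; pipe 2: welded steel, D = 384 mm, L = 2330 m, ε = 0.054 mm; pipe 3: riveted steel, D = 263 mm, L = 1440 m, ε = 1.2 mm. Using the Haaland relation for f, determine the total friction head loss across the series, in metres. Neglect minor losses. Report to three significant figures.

H ≈ 129 m

Pipe 1: V = 2.894 m/s, Re = 2.40×10^5, ε/D = 1.79×10^-5, f = 0.01509, h_1 = f(L/D)V²/2g = 127.2 m
Pipe 2: V = 0.1779 m/s, Re = 5.94×10^4, ε/D = 1.41×10^-4, f = 0.02039, h_2 = f(L/D)V²/2g = 0.1995 m
Pipe 3: V = 0.3792 m/s, Re = 8.67×10^4, ε/D = 0.00456, f = 0.03064, h_3 = f(L/D)V²/2g = 1.229 m
Series → Q common, losses add: H = Σh = 128.7 m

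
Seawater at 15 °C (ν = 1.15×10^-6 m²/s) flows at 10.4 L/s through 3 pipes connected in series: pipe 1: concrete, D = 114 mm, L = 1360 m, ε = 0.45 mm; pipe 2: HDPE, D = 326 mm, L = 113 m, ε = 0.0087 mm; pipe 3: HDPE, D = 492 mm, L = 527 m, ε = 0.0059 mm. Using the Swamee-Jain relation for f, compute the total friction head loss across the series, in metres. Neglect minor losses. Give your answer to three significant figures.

H ≈ 18.7 m

Pipe 1: V = 1.019 m/s, Re = 1.01×10^5, ε/D = 0.00395, f = 0.02964, h_1 = f(L/D)V²/2g = 18.71 m
Pipe 2: V = 0.1246 m/s, Re = 3.53×10^4, ε/D = 2.67×10^-5, f = 0.02258, h_2 = f(L/D)V²/2g = 0.006192 m
Pipe 3: V = 0.05470 m/s, Re = 2.34×10^4, ε/D = 1.20×10^-5, f = 0.02486, h_3 = f(L/D)V²/2g = 0.004061 m
Series → Q common, losses add: H = Σh = 18.72 m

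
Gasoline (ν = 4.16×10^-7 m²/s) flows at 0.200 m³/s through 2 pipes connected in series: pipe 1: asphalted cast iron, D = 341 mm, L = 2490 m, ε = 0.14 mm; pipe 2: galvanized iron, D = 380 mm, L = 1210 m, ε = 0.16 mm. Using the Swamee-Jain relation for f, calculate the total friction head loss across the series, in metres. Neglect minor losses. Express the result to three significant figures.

H ≈ 37.6 m

Pipe 1: V = 2.190 m/s, Re = 1.80×10^6, ε/D = 4.11×10^-4, f = 0.01639, h_1 = f(L/D)V²/2g = 29.26 m
Pipe 2: V = 1.763 m/s, Re = 1.61×10^6, ε/D = 4.21×10^-4, f = 0.01652, h_2 = f(L/D)V²/2g = 8.336 m
Series → Q common, losses add: H = Σh = 37.60 m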